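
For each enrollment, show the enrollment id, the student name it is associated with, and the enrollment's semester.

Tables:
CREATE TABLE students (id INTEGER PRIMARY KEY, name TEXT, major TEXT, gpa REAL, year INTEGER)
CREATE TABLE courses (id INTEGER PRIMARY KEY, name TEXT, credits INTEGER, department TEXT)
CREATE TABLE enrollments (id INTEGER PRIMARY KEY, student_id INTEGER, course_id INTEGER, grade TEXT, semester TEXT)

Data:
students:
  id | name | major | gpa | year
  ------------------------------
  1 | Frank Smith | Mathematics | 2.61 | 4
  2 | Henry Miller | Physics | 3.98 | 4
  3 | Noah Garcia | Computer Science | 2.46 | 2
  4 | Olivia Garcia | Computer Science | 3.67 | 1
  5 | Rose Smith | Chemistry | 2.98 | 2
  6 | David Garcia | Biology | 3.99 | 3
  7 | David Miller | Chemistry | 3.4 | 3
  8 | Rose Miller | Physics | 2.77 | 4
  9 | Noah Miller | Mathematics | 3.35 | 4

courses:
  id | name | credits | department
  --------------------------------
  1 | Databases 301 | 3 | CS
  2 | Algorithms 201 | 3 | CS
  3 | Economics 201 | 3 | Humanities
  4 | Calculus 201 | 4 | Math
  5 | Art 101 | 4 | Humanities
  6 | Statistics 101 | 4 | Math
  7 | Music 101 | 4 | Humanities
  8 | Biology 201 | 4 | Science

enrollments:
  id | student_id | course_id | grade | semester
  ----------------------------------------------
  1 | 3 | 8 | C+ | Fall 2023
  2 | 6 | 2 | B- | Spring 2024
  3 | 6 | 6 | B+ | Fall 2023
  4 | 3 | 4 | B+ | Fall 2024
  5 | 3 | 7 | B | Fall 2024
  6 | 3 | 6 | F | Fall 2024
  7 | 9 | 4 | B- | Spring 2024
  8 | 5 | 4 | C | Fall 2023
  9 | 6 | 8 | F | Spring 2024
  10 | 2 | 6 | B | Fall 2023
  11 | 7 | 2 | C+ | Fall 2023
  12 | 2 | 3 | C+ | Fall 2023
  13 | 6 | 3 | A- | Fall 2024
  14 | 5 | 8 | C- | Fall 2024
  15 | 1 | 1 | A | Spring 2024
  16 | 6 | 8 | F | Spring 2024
SELECT c.id, p.name AS student, c.semester FROM enrollments c JOIN students p ON c.student_id = p.id

Execution result:
id | student | semester
1 | Noah Garcia | Fall 2023
2 | David Garcia | Spring 2024
3 | David Garcia | Fall 2023
4 | Noah Garcia | Fall 2024
5 | Noah Garcia | Fall 2024
6 | Noah Garcia | Fall 2024
7 | Noah Miller | Spring 2024
8 | Rose Smith | Fall 2023
9 | David Garcia | Spring 2024
10 | Henry Miller | Fall 2023
11 | David Miller | Fall 2023
12 | Henry Miller | Fall 2023
13 | David Garcia | Fall 2024
14 | Rose Smith | Fall 2024
15 | Frank Smith | Spring 2024
16 | David Garcia | Spring 2024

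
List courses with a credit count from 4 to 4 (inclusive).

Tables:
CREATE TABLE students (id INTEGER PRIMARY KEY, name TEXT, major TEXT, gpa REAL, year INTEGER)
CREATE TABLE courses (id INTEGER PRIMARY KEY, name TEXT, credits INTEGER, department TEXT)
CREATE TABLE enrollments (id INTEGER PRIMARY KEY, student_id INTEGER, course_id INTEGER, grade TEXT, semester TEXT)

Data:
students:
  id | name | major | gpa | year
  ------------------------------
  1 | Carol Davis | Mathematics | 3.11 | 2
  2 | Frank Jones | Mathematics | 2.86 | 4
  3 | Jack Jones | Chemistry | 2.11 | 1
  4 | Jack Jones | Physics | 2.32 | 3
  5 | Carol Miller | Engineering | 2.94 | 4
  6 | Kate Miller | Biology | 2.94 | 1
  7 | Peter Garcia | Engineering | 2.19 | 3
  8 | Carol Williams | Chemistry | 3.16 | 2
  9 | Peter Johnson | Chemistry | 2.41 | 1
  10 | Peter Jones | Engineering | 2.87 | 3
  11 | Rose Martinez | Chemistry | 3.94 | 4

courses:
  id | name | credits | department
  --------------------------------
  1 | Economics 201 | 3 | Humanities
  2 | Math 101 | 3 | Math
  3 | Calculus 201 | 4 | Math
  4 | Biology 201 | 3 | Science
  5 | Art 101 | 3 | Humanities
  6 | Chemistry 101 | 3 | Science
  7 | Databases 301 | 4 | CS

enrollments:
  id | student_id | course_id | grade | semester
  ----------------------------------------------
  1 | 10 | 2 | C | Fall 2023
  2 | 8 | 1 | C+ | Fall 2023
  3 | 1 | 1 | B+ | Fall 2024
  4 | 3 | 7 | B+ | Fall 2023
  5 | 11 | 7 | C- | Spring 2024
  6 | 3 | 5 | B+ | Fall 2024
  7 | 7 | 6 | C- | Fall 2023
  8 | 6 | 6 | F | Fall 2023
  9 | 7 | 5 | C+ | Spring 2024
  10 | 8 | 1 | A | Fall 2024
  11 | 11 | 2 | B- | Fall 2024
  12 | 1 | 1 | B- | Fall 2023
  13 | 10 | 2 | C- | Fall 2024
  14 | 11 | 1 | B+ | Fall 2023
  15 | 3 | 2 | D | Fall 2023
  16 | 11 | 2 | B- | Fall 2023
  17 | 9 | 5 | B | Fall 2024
SELECT name, credits FROM courses WHERE credits BETWEEN 4 AND 4

Execution result:
name | credits
Calculus 201 | 4
Databases 301 | 4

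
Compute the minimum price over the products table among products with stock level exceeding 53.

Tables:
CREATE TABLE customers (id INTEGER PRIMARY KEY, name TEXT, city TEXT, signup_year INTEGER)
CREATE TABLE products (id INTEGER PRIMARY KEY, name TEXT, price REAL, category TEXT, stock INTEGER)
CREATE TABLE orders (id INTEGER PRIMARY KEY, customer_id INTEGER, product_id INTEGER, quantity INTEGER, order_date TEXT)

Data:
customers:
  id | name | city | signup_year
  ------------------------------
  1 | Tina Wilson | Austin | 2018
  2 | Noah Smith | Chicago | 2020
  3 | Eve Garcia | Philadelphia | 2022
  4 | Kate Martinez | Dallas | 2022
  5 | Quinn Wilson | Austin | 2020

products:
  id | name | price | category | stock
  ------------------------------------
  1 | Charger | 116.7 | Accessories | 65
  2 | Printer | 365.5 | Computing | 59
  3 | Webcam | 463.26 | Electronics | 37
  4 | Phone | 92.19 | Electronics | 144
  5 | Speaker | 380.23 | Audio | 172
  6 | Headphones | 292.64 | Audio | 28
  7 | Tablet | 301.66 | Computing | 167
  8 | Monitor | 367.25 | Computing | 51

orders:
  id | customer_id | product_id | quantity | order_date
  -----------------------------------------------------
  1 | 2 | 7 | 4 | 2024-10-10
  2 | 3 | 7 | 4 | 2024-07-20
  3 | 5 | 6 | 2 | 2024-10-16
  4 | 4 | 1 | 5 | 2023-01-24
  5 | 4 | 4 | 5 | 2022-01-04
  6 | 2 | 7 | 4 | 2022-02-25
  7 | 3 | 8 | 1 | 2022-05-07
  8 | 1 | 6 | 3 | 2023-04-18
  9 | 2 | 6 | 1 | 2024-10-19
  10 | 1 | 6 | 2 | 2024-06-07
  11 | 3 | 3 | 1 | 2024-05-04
SELECT MIN(price) FROM products WHERE stock > 53

Execution result:
92.19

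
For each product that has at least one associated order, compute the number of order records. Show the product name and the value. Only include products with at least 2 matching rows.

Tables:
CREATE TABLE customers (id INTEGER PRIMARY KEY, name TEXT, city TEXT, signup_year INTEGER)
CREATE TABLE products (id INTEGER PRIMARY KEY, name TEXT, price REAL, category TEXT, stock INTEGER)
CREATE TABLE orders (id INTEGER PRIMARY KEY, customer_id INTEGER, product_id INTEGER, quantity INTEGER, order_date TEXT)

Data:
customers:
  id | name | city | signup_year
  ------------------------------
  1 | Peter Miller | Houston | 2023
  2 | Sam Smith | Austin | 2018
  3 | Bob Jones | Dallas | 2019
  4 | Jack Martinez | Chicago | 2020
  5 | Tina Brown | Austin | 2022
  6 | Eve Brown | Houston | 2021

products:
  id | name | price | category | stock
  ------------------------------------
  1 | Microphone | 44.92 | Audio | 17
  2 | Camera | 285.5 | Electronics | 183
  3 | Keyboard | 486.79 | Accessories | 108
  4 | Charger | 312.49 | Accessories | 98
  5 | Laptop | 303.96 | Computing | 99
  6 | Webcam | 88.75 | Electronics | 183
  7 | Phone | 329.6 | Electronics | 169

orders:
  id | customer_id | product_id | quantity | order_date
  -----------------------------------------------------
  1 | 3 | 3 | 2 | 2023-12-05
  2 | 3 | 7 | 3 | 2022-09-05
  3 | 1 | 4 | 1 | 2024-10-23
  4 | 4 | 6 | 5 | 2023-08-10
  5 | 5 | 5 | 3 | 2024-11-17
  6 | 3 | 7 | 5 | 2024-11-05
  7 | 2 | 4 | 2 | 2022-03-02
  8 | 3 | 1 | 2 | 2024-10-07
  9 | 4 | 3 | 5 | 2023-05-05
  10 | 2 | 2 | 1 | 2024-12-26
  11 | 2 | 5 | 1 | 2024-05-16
SELECT p.name, COUNT(*) AS n FROM orders c JOIN products p ON c.product_id = p.id GROUP BY p.id, p.name HAVING COUNT(*) >= 2

Execution result:
name | n
Keyboard | 2
Charger | 2
Laptop | 2
Phone | 2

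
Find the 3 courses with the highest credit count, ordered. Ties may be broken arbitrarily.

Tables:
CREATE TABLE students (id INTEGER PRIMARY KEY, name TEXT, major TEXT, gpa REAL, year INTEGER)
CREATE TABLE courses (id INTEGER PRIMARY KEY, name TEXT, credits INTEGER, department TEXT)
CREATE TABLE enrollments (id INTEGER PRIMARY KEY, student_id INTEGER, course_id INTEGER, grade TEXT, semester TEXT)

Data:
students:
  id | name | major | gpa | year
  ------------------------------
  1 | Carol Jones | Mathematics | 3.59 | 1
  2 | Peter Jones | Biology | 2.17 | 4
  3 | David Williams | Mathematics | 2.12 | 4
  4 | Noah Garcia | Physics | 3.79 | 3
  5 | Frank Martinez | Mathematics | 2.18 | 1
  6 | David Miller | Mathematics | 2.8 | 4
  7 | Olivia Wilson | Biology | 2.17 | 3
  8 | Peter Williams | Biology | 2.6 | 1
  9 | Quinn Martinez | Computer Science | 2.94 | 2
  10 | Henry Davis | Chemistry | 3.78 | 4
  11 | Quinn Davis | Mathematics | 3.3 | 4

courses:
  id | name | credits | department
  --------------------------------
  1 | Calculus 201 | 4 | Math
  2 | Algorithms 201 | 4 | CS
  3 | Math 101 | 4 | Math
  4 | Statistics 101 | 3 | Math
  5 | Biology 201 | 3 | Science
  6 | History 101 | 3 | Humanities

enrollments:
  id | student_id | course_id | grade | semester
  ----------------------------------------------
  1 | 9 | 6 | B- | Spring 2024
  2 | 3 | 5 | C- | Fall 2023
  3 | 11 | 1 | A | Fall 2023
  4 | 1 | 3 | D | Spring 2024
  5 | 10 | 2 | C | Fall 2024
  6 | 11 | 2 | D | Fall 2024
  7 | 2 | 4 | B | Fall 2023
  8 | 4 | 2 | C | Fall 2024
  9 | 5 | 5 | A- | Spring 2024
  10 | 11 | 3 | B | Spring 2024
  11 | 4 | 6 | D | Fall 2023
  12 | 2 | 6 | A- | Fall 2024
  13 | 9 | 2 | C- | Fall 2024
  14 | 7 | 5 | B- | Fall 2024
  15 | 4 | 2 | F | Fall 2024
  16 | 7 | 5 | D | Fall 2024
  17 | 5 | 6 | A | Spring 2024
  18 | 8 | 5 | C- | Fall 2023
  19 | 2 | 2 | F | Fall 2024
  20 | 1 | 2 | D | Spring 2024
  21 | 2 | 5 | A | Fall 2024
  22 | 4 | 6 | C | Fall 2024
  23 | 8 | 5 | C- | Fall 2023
SELECT name, credits FROM courses ORDER BY credits DESC LIMIT 3

Execution result:
name | credits
Calculus 201 | 4
Algorithms 201 | 4
Math 101 | 4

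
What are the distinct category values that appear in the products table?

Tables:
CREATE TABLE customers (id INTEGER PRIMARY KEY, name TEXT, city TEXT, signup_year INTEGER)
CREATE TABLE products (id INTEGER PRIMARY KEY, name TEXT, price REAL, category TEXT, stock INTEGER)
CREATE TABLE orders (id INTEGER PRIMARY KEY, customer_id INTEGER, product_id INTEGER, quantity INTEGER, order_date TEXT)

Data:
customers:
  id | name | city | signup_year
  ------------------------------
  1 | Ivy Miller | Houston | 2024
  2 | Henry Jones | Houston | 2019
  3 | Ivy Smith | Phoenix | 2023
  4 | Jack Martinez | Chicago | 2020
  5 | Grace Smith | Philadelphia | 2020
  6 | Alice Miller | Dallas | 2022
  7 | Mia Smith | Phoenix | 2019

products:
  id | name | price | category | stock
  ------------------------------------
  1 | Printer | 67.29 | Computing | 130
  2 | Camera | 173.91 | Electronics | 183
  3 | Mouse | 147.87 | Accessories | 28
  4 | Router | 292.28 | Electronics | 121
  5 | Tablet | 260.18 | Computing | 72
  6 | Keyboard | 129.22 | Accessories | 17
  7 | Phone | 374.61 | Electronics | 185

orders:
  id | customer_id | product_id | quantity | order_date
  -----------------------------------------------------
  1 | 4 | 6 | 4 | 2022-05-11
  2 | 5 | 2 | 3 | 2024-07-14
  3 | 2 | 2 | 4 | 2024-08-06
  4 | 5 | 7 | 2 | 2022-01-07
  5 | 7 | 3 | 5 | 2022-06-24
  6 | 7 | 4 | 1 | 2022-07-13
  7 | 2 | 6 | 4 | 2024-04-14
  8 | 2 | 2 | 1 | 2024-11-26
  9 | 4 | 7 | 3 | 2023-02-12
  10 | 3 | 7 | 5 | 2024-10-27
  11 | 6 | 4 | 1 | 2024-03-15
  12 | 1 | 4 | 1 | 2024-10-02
SELECT DISTINCT category FROM products

Execution result:
category
Computing
Electronics
Accessories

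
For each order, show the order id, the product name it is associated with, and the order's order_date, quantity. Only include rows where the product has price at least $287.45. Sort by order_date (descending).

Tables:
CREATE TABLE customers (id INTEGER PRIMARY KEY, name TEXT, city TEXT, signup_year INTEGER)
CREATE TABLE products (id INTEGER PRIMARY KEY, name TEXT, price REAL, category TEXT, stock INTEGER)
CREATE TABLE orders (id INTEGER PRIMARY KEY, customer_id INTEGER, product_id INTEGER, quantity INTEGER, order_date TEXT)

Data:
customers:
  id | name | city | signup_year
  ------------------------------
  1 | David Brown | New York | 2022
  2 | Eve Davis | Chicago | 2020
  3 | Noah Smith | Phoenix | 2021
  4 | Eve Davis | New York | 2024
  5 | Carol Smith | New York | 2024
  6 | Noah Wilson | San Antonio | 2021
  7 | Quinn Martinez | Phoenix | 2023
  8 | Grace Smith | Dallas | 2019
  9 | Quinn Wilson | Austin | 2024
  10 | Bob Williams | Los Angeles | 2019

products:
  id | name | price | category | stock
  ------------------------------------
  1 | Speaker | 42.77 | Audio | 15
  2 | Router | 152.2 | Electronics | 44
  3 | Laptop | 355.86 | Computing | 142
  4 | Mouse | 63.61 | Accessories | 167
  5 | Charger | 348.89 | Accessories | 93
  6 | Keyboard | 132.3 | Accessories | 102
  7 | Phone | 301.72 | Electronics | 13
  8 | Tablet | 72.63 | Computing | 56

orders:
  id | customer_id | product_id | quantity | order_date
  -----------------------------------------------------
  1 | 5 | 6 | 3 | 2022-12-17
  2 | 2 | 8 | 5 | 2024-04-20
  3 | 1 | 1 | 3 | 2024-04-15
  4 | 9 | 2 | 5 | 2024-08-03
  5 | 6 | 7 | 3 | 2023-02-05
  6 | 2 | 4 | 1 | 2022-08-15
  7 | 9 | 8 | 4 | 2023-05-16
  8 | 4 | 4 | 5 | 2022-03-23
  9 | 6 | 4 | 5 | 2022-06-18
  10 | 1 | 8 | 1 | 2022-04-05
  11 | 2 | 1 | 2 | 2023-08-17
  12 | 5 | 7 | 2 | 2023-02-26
SELECT c.id, p.name AS product, c.order_date, c.quantity FROM orders c JOIN products p ON c.product_id = p.id WHERE p.price >= 287.45 ORDER BY c.order_date DESC

Execution result:
id | product | order_date | quantity
12 | Phone | 2023-02-26 | 2
5 | Phone | 2023-02-05 | 3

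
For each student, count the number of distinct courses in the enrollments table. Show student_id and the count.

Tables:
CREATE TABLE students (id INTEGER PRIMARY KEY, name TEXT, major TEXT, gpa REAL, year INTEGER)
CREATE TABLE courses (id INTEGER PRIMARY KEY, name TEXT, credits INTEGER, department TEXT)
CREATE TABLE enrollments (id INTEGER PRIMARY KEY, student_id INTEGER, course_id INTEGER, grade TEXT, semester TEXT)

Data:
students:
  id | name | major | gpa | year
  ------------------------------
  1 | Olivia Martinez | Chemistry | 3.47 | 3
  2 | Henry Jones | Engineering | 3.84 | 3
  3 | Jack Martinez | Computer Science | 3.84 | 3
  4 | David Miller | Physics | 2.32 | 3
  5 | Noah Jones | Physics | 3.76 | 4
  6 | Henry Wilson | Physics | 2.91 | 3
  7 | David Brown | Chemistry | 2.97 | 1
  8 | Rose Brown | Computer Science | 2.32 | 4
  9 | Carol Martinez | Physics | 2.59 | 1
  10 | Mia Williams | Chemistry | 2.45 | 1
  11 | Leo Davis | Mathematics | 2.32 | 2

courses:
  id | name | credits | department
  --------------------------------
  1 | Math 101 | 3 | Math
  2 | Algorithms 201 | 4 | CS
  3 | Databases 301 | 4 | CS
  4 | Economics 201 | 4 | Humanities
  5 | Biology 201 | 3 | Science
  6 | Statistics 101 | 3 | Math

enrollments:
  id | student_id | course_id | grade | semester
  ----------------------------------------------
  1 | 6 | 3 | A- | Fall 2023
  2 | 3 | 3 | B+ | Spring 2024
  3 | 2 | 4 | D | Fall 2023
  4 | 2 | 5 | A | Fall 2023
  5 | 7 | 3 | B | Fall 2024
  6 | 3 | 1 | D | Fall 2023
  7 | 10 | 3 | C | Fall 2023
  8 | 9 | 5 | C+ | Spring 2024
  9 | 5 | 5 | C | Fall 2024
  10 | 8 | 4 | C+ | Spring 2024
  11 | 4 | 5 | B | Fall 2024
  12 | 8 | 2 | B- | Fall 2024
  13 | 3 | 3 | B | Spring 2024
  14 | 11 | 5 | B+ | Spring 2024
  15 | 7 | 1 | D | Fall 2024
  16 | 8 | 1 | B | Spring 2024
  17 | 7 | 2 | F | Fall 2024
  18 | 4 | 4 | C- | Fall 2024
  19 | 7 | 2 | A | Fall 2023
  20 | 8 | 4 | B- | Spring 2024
SELECT student_id, COUNT(DISTINCT course_id) AS distinct_course_count FROM enrollments GROUP BY student_id

Execution result:
student_id | distinct_course_count
2 | 2
3 | 2
4 | 2
5 | 1
6 | 1
7 | 3
8 | 3
9 | 1
10 | 1
11 | 1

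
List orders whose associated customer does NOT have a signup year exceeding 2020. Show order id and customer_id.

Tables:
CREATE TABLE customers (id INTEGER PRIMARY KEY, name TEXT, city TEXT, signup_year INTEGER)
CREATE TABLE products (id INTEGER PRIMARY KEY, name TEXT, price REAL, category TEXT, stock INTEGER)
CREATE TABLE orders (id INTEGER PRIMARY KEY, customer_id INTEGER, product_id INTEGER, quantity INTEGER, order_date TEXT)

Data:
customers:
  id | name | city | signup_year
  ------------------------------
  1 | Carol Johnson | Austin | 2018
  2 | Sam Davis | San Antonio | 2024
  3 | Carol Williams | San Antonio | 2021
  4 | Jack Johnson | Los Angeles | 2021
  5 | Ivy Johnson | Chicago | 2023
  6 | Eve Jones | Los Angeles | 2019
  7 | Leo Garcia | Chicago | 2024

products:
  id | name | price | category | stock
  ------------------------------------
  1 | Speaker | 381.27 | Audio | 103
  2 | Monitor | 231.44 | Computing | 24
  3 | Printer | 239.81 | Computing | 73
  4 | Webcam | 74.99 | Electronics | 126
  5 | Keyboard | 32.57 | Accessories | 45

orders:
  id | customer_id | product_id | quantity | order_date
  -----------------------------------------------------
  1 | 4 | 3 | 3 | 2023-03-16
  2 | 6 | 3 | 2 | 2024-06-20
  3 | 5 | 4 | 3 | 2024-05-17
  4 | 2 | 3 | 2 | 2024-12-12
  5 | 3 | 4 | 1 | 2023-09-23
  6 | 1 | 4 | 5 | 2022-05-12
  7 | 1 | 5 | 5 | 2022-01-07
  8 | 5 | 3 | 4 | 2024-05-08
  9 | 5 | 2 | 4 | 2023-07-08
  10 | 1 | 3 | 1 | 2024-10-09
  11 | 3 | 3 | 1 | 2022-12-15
SELECT id, customer_id FROM orders WHERE customer_id NOT IN (SELECT id FROM customers WHERE signup_year > 2020)

Execution result:
id | customer_id
2 | 6
6 | 1
7 | 1
10 | 1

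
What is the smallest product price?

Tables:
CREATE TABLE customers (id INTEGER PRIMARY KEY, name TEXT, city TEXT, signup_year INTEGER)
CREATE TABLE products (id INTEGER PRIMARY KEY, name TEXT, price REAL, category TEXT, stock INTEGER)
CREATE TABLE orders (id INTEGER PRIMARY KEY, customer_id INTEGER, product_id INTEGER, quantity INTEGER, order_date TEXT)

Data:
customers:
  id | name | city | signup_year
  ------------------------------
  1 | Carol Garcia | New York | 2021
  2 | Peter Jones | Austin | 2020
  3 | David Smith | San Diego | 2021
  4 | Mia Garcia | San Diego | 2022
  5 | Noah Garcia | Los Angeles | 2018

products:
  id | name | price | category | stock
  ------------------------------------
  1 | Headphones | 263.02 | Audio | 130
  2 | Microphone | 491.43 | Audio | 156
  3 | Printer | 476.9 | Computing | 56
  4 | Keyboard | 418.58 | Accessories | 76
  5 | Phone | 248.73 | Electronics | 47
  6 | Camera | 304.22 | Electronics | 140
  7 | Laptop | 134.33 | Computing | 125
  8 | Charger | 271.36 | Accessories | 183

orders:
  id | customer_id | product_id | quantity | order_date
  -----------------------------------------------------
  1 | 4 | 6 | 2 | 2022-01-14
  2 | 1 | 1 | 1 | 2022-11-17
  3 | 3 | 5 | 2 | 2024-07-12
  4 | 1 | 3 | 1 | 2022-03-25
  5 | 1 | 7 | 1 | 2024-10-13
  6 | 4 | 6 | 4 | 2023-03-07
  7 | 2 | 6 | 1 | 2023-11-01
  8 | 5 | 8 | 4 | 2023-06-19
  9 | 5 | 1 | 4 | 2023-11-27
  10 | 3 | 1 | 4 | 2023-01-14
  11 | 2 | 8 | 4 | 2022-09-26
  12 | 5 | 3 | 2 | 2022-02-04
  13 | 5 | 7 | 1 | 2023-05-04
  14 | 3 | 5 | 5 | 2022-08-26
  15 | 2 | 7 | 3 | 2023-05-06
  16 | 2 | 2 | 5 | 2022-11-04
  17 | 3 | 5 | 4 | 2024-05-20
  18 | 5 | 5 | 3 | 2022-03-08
SELECT MIN(price) FROM products

Execution result:
134.33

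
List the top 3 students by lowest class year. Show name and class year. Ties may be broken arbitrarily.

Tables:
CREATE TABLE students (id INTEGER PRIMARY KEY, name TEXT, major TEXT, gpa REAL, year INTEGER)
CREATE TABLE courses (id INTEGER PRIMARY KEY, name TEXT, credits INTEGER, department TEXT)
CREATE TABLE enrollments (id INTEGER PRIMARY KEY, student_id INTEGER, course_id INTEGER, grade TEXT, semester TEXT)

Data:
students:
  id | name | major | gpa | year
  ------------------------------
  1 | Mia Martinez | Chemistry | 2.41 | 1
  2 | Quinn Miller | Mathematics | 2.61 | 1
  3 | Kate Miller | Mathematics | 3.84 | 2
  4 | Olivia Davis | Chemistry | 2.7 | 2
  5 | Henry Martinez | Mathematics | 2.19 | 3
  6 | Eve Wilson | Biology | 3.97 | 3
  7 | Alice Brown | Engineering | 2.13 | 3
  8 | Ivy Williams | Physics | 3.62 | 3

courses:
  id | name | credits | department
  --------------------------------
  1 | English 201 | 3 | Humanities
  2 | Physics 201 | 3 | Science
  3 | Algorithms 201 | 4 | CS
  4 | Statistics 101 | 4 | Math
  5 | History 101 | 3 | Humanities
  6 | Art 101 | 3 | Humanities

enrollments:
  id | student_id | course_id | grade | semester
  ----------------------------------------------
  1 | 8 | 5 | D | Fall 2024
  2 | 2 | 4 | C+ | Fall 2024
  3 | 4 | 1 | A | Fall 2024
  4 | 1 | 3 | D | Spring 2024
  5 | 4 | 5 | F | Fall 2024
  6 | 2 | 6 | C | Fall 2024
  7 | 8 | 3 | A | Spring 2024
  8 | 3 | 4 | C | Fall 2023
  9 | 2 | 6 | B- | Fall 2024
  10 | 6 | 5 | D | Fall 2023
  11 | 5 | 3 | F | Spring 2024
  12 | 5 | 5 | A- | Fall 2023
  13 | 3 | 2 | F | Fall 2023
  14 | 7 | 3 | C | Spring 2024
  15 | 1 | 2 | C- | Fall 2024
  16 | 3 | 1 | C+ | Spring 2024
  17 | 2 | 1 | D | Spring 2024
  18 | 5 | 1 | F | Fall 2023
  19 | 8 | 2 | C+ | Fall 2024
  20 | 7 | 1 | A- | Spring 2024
SELECT name, year FROM students ORDER BY year ASC LIMIT 3

Execution result:
name | year
Mia Martinez | 1
Quinn Miller | 1
Kate Miller | 2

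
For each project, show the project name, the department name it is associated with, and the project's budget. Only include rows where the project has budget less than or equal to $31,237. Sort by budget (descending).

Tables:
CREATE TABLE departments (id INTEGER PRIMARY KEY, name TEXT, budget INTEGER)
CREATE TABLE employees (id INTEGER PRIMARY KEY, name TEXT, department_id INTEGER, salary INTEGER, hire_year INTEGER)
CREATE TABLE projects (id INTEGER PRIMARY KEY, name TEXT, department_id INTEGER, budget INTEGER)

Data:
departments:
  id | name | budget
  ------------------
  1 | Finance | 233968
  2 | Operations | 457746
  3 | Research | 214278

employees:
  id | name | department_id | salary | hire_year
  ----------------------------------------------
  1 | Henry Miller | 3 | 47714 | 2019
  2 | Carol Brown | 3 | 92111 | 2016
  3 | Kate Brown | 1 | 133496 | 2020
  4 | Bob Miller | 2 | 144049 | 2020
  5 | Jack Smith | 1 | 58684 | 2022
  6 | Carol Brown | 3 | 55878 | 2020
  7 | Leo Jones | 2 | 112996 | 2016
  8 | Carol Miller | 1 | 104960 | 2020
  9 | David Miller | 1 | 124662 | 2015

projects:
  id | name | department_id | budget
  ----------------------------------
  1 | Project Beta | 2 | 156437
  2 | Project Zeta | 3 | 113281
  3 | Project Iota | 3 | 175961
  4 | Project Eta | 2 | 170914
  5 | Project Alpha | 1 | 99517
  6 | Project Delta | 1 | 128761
SELECT c.name, p.name AS department, c.budget FROM projects c JOIN departments p ON c.department_id = p.id WHERE c.budget <= 31237 ORDER BY c.budget DESC

Execution result:
(no rows)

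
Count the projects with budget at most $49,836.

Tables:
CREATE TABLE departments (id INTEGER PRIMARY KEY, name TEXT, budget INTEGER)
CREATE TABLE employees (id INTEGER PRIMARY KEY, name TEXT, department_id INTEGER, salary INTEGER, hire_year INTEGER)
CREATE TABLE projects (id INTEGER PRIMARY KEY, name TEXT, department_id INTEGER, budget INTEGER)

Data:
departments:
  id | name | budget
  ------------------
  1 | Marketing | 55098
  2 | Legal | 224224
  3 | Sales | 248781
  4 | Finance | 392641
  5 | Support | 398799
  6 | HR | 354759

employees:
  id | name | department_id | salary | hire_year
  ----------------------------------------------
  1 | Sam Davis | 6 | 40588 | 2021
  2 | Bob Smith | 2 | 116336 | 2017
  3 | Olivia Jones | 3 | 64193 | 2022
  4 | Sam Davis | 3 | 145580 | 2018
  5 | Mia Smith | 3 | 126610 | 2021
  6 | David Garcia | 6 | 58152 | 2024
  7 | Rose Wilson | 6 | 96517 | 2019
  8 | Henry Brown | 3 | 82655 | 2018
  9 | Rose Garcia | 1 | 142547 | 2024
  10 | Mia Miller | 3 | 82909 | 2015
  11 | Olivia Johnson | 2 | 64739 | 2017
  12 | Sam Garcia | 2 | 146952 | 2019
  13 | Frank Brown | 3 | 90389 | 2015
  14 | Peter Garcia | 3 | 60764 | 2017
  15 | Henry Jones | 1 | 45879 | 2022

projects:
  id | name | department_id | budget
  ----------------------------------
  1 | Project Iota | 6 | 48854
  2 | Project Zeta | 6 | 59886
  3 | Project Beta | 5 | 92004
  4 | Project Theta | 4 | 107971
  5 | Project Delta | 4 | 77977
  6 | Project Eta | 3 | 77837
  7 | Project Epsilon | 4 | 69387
SELECT COUNT(*) FROM projects WHERE budget <= 49836

Execution result:
1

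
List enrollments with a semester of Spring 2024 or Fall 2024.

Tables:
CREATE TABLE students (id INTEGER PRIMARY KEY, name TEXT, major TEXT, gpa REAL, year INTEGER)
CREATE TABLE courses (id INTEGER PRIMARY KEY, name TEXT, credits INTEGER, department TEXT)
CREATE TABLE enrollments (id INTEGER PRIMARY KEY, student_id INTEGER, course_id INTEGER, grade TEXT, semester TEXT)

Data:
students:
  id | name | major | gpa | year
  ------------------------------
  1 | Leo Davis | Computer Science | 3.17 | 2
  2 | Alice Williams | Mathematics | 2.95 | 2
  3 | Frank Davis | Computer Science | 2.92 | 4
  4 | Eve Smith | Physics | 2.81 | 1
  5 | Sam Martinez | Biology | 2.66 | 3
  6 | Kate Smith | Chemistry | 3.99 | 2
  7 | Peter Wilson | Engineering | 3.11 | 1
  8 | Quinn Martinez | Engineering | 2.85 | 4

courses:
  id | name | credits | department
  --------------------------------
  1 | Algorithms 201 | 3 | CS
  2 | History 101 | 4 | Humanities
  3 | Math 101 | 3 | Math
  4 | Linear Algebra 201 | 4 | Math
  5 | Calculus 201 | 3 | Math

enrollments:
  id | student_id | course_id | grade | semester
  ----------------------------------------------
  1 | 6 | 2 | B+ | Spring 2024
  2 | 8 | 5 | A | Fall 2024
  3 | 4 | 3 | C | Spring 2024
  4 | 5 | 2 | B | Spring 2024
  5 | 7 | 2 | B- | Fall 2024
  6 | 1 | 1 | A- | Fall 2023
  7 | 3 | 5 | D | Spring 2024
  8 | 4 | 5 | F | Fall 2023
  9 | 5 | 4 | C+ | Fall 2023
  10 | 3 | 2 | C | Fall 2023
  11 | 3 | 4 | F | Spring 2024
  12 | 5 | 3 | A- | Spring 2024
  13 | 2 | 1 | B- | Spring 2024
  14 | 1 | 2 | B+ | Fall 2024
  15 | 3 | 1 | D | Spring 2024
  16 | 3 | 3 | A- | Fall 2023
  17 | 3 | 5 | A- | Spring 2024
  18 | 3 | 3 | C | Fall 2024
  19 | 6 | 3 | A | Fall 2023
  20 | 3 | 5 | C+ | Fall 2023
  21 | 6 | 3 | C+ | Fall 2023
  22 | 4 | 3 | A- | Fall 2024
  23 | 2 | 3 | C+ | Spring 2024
SELECT id, semester FROM enrollments WHERE semester IN ('Spring 2024', 'Fall 2024')

Execution result:
id | semester
1 | Spring 2024
2 | Fall 2024
3 | Spring 2024
4 | Spring 2024
5 | Fall 2024
7 | Spring 2024
11 | Spring 2024
12 | Spring 2024
13 | Spring 2024
14 | Fall 2024
15 | Spring 2024
17 | Spring 2024
18 | Fall 2024
22 | Fall 2024
23 | Spring 2024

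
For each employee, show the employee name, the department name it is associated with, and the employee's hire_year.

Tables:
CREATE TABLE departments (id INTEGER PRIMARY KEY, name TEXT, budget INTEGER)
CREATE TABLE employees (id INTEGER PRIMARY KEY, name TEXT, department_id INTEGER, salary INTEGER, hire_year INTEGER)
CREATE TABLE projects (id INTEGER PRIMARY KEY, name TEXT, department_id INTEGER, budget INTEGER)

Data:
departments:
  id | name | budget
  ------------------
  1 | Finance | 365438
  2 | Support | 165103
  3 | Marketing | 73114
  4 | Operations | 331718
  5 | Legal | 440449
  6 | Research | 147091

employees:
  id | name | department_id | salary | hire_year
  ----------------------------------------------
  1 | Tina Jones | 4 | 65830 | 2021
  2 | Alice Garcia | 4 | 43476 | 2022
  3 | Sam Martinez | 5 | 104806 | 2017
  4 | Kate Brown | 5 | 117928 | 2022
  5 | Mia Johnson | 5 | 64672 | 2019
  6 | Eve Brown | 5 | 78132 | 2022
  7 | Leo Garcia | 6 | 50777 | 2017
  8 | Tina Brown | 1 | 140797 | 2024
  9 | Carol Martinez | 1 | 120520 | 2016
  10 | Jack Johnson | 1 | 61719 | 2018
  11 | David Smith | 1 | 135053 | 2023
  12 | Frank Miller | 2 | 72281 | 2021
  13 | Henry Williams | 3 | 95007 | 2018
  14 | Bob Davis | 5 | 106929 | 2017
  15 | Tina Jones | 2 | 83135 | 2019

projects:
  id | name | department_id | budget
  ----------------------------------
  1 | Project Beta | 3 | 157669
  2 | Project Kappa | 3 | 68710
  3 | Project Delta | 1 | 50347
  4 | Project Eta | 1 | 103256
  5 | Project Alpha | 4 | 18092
SELECT c.name, p.name AS department, c.hire_year FROM employees c JOIN departments p ON c.department_id = p.id

Execution result:
name | department | hire_year
Tina Jones | Operations | 2021
Alice Garcia | Operations | 2022
Sam Martinez | Legal | 2017
Kate Brown | Legal | 2022
Mia Johnson | Legal | 2019
Eve Brown | Legal | 2022
Leo Garcia | Research | 2017
Tina Brown | Finance | 2024
Carol Martinez | Finance | 2016
Jack Johnson | Finance | 2018
David Smith | Finance | 2023
Frank Miller | Support | 2021
Henry Williams | Marketing | 2018
Bob Davis | Legal | 2017
Tina Jones | Support | 2019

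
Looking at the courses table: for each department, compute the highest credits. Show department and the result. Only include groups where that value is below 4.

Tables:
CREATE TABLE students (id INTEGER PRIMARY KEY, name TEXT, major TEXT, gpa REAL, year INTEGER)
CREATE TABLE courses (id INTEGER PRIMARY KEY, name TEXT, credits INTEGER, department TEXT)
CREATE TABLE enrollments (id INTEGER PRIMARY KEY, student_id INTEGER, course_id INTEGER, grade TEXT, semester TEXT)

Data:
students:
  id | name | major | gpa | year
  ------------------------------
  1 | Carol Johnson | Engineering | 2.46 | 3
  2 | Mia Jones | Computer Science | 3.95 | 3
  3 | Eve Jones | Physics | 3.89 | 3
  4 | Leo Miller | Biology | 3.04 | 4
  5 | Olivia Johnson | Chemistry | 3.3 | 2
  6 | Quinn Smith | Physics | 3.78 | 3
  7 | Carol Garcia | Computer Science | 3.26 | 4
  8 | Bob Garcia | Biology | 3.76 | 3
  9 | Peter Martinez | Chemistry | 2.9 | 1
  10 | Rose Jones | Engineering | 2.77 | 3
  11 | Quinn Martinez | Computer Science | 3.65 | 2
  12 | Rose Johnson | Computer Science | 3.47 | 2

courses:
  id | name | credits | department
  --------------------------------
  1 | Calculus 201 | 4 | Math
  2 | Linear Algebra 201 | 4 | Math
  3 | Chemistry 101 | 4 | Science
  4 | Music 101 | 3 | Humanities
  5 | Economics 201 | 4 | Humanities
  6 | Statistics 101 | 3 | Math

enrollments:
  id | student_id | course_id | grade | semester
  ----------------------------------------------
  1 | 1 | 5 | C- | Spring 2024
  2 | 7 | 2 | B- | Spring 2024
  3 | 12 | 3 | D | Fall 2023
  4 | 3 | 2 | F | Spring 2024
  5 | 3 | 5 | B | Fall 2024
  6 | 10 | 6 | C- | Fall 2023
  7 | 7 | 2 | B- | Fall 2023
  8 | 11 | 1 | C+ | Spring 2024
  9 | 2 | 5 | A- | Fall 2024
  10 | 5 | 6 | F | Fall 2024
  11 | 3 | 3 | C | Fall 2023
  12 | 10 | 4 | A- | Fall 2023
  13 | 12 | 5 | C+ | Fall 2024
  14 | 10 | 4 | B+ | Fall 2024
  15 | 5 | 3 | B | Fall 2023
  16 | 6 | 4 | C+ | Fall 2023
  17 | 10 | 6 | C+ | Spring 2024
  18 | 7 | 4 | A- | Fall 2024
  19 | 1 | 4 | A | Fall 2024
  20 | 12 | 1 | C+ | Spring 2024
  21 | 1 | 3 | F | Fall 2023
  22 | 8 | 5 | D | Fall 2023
SELECT department, MAX(credits) AS max_credits FROM courses GROUP BY department HAVING MAX(credits) < 4

Execution result:
(no rows)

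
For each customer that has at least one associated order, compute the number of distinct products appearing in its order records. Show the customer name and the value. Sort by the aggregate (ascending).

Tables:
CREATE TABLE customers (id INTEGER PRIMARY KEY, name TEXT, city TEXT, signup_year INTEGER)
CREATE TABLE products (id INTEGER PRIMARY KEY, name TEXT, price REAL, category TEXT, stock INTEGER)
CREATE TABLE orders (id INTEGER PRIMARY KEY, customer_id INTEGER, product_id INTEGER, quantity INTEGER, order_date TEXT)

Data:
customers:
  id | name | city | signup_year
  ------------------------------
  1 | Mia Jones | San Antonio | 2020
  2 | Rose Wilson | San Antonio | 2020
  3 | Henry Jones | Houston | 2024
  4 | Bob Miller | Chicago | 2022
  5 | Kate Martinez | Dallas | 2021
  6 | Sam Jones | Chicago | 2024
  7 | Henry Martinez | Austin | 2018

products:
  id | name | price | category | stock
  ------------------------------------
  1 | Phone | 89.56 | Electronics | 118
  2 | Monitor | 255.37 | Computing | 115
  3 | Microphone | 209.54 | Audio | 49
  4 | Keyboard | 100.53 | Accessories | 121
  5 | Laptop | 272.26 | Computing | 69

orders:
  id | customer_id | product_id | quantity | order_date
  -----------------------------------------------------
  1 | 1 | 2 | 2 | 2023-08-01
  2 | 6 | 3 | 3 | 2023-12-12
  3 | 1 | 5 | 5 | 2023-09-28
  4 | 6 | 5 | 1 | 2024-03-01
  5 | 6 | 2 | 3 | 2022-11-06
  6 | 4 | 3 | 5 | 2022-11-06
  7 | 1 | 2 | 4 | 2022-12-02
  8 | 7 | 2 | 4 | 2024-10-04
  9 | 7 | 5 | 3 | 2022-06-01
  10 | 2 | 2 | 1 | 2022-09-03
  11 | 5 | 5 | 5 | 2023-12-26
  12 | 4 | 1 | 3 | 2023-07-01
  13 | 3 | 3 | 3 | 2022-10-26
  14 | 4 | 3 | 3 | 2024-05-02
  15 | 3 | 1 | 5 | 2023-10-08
SELECT p.name, COUNT(DISTINCT c.product_id) AS distinct_product_count FROM orders c JOIN customers p ON c.customer_id = p.id GROUP BY p.id, p.name ORDER BY distinct_product_count ASC

Execution result:
name | distinct_product_count
Rose Wilson | 1
Kate Martinez | 1
Mia Jones | 2
Henry Jones | 2
Bob Miller | 2
Henry Martinez | 2
Sam Jones | 3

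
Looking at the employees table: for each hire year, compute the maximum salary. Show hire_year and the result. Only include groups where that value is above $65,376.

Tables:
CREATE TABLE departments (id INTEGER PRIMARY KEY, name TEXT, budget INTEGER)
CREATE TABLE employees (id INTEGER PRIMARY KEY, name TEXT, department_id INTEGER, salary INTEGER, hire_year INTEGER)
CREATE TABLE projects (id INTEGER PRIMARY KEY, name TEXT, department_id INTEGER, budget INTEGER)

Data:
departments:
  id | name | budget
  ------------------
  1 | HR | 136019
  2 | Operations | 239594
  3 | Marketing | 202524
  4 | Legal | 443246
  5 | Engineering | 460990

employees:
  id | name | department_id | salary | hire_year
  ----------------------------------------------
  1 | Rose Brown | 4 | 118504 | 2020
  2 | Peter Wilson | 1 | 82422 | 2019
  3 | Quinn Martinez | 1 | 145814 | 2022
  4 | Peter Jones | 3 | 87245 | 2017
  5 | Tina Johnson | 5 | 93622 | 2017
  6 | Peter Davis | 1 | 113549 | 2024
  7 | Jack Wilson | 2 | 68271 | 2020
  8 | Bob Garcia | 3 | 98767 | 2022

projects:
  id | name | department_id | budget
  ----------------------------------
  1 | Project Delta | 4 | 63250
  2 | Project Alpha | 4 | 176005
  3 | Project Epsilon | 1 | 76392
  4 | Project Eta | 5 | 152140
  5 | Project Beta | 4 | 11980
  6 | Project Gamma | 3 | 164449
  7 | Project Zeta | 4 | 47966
SELECT hire_year, MAX(salary) AS max_salary FROM employees GROUP BY hire_year HAVING MAX(salary) > 65376

Execution result:
hire_year | max_salary
2017 | 93622
2019 | 82422
2020 | 118504
2022 | 145814
2024 | 113549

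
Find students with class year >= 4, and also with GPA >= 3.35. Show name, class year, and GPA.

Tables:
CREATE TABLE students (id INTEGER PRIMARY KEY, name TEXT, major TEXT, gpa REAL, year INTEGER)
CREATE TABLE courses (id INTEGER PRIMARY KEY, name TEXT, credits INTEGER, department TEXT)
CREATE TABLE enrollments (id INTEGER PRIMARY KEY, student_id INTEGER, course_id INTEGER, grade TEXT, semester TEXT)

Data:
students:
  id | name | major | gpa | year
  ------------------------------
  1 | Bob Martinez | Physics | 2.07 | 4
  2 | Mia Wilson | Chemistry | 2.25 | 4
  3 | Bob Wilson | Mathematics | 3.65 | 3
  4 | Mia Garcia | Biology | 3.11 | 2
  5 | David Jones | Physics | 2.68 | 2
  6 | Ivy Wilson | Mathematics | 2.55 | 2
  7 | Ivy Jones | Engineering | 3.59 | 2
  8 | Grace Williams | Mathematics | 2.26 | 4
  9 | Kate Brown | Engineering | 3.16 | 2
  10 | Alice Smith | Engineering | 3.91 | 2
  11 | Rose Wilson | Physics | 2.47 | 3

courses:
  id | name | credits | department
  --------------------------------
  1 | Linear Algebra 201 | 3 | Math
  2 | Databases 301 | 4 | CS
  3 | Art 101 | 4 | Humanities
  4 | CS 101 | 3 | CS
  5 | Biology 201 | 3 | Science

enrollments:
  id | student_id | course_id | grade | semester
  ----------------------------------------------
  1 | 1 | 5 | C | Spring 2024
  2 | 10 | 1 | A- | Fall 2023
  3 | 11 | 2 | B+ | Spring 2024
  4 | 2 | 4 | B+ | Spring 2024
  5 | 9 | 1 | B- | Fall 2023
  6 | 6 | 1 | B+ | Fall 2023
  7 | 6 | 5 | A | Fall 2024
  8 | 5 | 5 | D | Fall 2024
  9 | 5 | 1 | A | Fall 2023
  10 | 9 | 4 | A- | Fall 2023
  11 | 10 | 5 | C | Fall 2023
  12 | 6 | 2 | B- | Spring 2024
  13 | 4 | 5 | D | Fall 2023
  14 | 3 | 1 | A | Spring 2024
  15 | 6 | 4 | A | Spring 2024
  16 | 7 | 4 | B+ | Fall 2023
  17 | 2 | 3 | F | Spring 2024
SELECT name, year, gpa FROM students WHERE year >= 4 AND gpa >= 3.35

Execution result:
(no rows)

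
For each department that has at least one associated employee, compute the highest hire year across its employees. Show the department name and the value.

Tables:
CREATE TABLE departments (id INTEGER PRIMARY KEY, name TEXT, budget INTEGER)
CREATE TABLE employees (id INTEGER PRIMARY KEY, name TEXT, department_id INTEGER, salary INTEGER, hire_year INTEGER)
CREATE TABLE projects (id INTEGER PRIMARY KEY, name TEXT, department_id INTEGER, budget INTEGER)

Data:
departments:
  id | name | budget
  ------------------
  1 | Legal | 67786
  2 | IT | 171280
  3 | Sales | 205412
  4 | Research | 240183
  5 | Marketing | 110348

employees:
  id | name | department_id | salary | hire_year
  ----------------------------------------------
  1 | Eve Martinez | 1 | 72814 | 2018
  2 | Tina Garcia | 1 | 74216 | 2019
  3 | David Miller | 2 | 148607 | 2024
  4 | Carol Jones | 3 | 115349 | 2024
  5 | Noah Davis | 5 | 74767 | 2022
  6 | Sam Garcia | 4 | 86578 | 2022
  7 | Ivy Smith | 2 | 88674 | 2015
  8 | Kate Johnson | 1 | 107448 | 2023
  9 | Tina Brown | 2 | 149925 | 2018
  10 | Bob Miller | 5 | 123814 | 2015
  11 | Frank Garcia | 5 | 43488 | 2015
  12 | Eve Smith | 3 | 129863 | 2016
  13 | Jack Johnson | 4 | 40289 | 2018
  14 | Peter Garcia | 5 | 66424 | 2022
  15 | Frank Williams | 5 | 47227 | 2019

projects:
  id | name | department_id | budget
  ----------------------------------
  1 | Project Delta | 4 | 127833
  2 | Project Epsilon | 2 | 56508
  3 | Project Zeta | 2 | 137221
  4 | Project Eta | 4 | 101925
SELECT p.name, MAX(c.hire_year) AS max_hire_year FROM employees c JOIN departments p ON c.department_id = p.id GROUP BY p.id, p.name

Execution result:
name | max_hire_year
Legal | 2023
IT | 2024
Sales | 2024
Research | 2022
Marketing | 2022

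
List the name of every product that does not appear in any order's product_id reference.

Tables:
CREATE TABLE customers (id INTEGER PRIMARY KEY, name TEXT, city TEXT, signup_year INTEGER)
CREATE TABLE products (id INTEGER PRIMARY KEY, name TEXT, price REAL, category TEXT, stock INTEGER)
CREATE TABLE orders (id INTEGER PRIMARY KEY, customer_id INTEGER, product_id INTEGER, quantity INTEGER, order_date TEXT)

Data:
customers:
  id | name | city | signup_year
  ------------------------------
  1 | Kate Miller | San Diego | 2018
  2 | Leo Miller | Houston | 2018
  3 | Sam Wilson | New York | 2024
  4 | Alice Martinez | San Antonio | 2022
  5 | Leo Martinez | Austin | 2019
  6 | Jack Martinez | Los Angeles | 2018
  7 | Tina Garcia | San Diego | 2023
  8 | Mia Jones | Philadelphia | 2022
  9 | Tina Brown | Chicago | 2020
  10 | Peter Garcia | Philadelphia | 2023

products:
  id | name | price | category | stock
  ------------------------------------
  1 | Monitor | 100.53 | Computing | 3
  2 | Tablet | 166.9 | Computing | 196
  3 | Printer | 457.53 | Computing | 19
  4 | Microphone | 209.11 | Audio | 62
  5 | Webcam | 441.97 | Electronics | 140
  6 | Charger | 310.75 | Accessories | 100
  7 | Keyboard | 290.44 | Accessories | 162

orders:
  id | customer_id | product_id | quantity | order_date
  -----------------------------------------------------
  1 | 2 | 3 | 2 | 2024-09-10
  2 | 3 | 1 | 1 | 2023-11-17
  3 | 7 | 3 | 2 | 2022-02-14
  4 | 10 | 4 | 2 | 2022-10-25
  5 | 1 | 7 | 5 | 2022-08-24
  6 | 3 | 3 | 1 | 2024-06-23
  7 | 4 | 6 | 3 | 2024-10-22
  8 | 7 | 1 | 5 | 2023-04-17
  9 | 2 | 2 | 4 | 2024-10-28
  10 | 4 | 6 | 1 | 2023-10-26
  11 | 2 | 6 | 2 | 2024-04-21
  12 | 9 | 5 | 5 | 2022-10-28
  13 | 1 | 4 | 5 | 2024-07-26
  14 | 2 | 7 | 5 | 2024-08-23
SELECT p.name FROM products p LEFT JOIN orders c ON c.product_id = p.id WHERE c.id IS NULL

Execution result:
(no rows)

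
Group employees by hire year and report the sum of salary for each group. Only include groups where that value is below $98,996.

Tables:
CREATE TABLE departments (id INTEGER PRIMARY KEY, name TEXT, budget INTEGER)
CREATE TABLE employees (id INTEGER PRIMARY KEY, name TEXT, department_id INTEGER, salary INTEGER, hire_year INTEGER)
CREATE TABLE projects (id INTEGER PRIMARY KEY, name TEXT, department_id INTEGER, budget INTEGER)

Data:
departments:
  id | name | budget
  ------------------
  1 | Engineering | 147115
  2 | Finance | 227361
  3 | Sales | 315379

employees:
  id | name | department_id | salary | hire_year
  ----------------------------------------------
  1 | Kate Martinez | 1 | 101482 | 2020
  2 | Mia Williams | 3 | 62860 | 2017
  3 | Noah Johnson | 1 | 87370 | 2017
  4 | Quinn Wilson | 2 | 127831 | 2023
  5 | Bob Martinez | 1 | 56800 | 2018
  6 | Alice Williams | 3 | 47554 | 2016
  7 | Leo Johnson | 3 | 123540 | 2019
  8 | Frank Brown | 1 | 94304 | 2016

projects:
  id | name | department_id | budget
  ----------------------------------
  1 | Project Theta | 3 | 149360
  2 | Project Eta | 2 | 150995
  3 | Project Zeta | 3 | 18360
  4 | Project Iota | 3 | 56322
SELECT hire_year, SUM(salary) AS sum_salary FROM employees GROUP BY hire_year HAVING SUM(salary) < 98996

Execution result:
hire_year | sum_salary
2018 | 56800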